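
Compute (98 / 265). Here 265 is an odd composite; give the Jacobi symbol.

Pull out 2: since 265 ≡ 1 (mod 8), (2/265) = +1.
Reciprocity: 49 ≡ 1 and 265 ≡ 1 (mod 4), so (49/265) = +(265/49).
Reduce top mod 49: now compute (20/49).
Pull out 2^2: since 49 ≡ 1 (mod 8), (2/49) = +1, so (2/49)^2 = +1.
Reciprocity: 5 ≡ 1 and 49 ≡ 1 (mod 4), so (5/49) = +(49/5).
Reduce top mod 5: now compute (4/5).
Pull out 2^2: since 5 ≡ 5 (mod 8), (2/5) = -1, so (2/5)^2 = +1.
Reached (1/5) = 1. Collecting the sign flips along the way, the symbol is +1.

1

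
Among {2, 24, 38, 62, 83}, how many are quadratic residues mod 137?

(2/137) = +1 → QR.
(24/137) = -1 → non-residue.
(38/137) = +1 → QR.
(62/137) = -1 → non-residue.
(83/137) = -1 → non-residue.
Total quadratic residues among the 5: 2.

2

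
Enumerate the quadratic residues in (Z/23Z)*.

Square k = 1,…,11 (k and 23−k give the same square):
1²=1, 2²=4, 3²=9, 4²=16, 5²≡2, 6²≡13, 7²≡3, 8²≡18, 9²≡12, 10²≡8, 11²≡6 (mod 23).
So the quadratic residues mod 23 are {1, 2, 3, 4, 6, 8, 9, 12, 13, 16, 18}.

1 2 3 4 6 8 9 12 13 16 18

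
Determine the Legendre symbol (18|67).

Pull out 2: since 67 ≡ 3 (mod 8), (2/67) = -1.
Reciprocity: 9 ≡ 1 and 67 ≡ 3 (mod 4), so (9/67) = +(67/9).
Reduce top mod 9: now compute (4/9).
Pull out 2^2: since 9 ≡ 1 (mod 8), (2/9) = +1, so (2/9)^2 = +1.
Reached (1/9) = 1. Collecting the sign flips along the way, the symbol is -1.

-1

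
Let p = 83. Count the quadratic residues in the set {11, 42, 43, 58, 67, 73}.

(11/83) = +1 → QR.
(42/83) = -1 → non-residue.
(43/83) = -1 → non-residue.
(58/83) = -1 → non-residue.
(67/83) = -1 → non-residue.
(73/83) = -1 → non-residue.
Total quadratic residues among the 6: 1.

1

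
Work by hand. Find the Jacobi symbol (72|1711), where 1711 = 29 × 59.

1

Pull out 2^3: since 1711 ≡ 7 (mod 8), (2/1711) = +1, so (2/1711)^3 = +1.
Reciprocity: 9 ≡ 1 and 1711 ≡ 3 (mod 4), so (9/1711) = +(1711/9).
Reduce top mod 9: now compute (1/9).
Reached (1/9) = 1. Collecting the sign flips along the way, the symbol is +1.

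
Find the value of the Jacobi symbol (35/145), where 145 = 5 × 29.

0

Reciprocity: 35 ≡ 3 and 145 ≡ 1 (mod 4), so (35/145) = +(145/35).
Reduce top mod 35: now compute (5/35).
Reciprocity: 5 ≡ 1 and 35 ≡ 3 (mod 4), so (5/35) = +(35/5).
Reduce top mod 5: now compute (0/5).
Top reduces to 0: gcd > 1, so the symbol is 0.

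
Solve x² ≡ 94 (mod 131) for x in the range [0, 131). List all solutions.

15, 116

Since 131 ≡ 3 (mod 4), a square root of 94 is 94^((131+1)/4) = 94^33 mod 131.
Repeated squaring: 94^2≡59, 94^4≡75, 94^8≡123, 94^16≡64, 94^32≡35 (mod 131).
94^33 = 94^(32+1) ≡ 15 (mod 131).
Check: 15² = 225 ≡ 94 (mod 131). The two roots are 15 and 116.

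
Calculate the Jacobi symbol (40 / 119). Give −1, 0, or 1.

1

Pull out 2^3: since 119 ≡ 7 (mod 8), (2/119) = +1, so (2/119)^3 = +1.
Reciprocity: 5 ≡ 1 and 119 ≡ 3 (mod 4), so (5/119) = +(119/5).
Reduce top mod 5: now compute (4/5).
Pull out 2^2: since 5 ≡ 5 (mod 8), (2/5) = -1, so (2/5)^2 = +1.
Reached (1/5) = 1. Collecting the sign flips along the way, the symbol is +1.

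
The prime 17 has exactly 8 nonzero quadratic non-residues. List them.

Square k = 1,…,8 (k and 17−k give the same square):
1²=1, 2²=4, 3²=9, 4²=16, 5²≡8, 6²≡2, 7²≡15, 8²≡13 (mod 17).
The residues are {1, 2, 4, 8, 9, 13, 15, 16}; the non-residues are the remaining 8 nonzero classes.

3,5,6,7,10,11,12,14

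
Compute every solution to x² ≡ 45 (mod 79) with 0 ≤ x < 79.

Since 79 ≡ 3 (mod 4), a square root of 45 is 45^((79+1)/4) = 45^20 mod 79.
Repeated squaring: 45^2≡50, 45^4≡51, 45^8≡73, 45^16≡36 (mod 79).
45^20 = 45^(16+4) ≡ 19 (mod 79).
Check: 19² = 361 ≡ 45 (mod 79). The two roots are 19 and 60.

19, 60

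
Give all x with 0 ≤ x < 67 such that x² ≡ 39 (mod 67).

21, 46

Since 67 ≡ 3 (mod 4), a square root of 39 is 39^((67+1)/4) = 39^17 mod 67.
Repeated squaring: 39^2≡47, 39^4≡65, 39^8≡4, 39^16≡16 (mod 67).
39^17 = 39^(16+1) ≡ 21 (mod 67).
Check: 21² = 441 ≡ 39 (mod 67). The two roots are 21 and 46.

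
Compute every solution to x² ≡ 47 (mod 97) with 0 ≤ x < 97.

97 ≡ 1 (mod 4), so we find a root by search.
Trying successive values, 12² = 144 ≡ 47 (mod 97). The other root is 97 − 12 = 85.

12, 85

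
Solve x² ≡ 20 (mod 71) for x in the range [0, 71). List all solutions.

Since 71 ≡ 3 (mod 4), a square root of 20 is 20^((71+1)/4) = 20^18 mod 71.
Repeated squaring: 20^2≡45, 20^4≡37, 20^8≡20, 20^16≡45 (mod 71).
20^18 = 20^(16+2) ≡ 37 (mod 71).
Check: 37² = 1369 ≡ 20 (mod 71). The two roots are 34 and 37.

34, 37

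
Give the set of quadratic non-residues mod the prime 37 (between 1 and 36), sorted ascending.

Square k = 1,…,18 (k and 37−k give the same square):
1²=1, 2²=4, 3²=9, 4²=16, 5²=25, 6²=36, 7²≡12, 8²≡27, 9²≡7, 10²≡26, 11²≡10, 12²≡33, 13²≡21, 14²≡11, 15²≡3, 16²≡34, 17²≡30, 18²≡28 (mod 37).
The residues are {1, 3, 4, 7, 9, 10, 11, 12, 16, 21, 25, 26, 27, 28, 30, 33, 34, 36}; the non-residues are the remaining 18 nonzero classes.

2,5,6,8,13,14,15,17,18,19,20,22,23,24,29,31,32,35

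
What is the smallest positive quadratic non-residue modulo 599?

7

(2/599) = +1, so 2 is a residue.
(3/599) = +1, so 3 is a residue.
(4/599) = +1, so 4 is a residue.
(5/599) = +1, so 5 is a residue.
(6/599) = +1, so 6 is a residue.
(7/599) = −1, so 7 is the smallest positive non-residue mod 599.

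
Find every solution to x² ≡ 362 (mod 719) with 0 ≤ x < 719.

346, 373

Since 719 ≡ 3 (mod 4), a square root of 362 is 362^((719+1)/4) = 362^180 mod 719.
Repeated squaring: 362^2≡186, 362^4≡84, 362^8≡585, 362^16≡700, 362^32≡361, 362^64≡182, 362^128≡50 (mod 719).
362^180 = 362^(128+32+16+4) ≡ 373 (mod 719).
Check: 373² = 139129 ≡ 362 (mod 719). The two roots are 346 and 373.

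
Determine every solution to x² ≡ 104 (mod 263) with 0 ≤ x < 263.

Since 263 ≡ 3 (mod 4), a square root of 104 is 104^((263+1)/4) = 104^66 mod 263.
Repeated squaring: 104^2≡33, 104^4≡37, 104^8≡54, 104^16≡23, 104^32≡3, 104^64≡9 (mod 263).
104^66 = 104^(64+2) ≡ 34 (mod 263).
Check: 34² = 1156 ≡ 104 (mod 263). The two roots are 34 and 229.

34, 229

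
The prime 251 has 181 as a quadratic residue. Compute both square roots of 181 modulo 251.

Since 251 ≡ 3 (mod 4), a square root of 181 is 181^((251+1)/4) = 181^63 mod 251.
Repeated squaring: 181^2≡131, 181^4≡93, 181^8≡115, 181^16≡173, 181^32≡60 (mod 251).
181^63 = 181^(32+16+8+4+2+1) ≡ 92 (mod 251).
Check: 92² = 8464 ≡ 181 (mod 251). The two roots are 92 and 159.

92, 159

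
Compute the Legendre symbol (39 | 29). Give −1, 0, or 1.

First reduce: 39 ≡ 10 (mod 29).
Pull out 2: since 29 ≡ 5 (mod 8), (2/29) = -1.
Reciprocity: 5 ≡ 1 and 29 ≡ 1 (mod 4), so (5/29) = +(29/5).
Reduce top mod 5: now compute (4/5).
Pull out 2^2: since 5 ≡ 5 (mod 8), (2/5) = -1, so (2/5)^2 = +1.
Reached (1/5) = 1. Collecting the sign flips along the way, the symbol is -1.

-1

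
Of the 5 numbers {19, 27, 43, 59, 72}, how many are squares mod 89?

1

(19/89) = -1 → non-residue.
(27/89) = -1 → non-residue.
(43/89) = -1 → non-residue.
(59/89) = -1 → non-residue.
(72/89) = +1 → QR.
Total quadratic residues among the 5: 1.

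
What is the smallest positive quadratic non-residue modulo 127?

(2/127) = +1, so 2 is a residue.
(3/127) = −1, so 3 is the smallest positive non-residue mod 127.

3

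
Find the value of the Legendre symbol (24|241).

1

Euler's criterion: (24/241) ≡ 24^120 (mod 241).
24^2 ≡ 94 (mod 241)
24^4 ≡ 160 (mod 241)
24^8 ≡ 54 (mod 241)
24^16 ≡ 24 (mod 241)
24^32 ≡ 94 (mod 241)
24^64 ≡ 160 (mod 241)
24^120 = 24^(64+32+16+8) ≡ 1 (mod 241).
Result is 1, so (24/241) = 1.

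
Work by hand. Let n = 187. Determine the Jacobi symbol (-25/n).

-1

First reduce: -25 ≡ 162 (mod 187).
Pull out 2: since 187 ≡ 3 (mod 8), (2/187) = -1.
Reciprocity: 81 ≡ 1 and 187 ≡ 3 (mod 4), so (81/187) = +(187/81).
Reduce top mod 81: now compute (25/81).
Reciprocity: 25 ≡ 1 and 81 ≡ 1 (mod 4), so (25/81) = +(81/25).
Reduce top mod 25: now compute (6/25).
Pull out 2: since 25 ≡ 1 (mod 8), (2/25) = +1.
Reciprocity: 3 ≡ 3 and 25 ≡ 1 (mod 4), so (3/25) = +(25/3).
Reduce top mod 3: now compute (1/3).
Reached (1/3) = 1. Collecting the sign flips along the way, the symbol is -1.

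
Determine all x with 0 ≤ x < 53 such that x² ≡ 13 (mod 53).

53 ≡ 1 (mod 4), so we find a root by search.
Trying successive values, 15² = 225 ≡ 13 (mod 53). The other root is 53 − 15 = 38.

15, 38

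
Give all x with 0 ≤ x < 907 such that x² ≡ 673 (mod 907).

94, 813

Since 907 ≡ 3 (mod 4), a square root of 673 is 673^((907+1)/4) = 673^227 mod 907.
Repeated squaring: 673^2≡336, 673^4≡428, 673^8≡877, 673^16≡900, 673^32≡49, 673^64≡587, 673^128≡816 (mod 907).
673^227 = 673^(128+64+32+2+1) ≡ 94 (mod 907).
Check: 94² = 8836 ≡ 673 (mod 907). The two roots are 94 and 813.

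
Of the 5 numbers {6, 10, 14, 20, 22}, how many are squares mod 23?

(6/23) = +1 → QR.
(10/23) = -1 → non-residue.
(14/23) = -1 → non-residue.
(20/23) = -1 → non-residue.
(22/23) = -1 → non-residue.
Total quadratic residues among the 5: 1.

1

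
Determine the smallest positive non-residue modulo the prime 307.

(2/307) = −1, so 2 is the smallest positive non-residue mod 307.

2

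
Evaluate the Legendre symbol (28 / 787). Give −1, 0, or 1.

1

Pull out 2^2: since 787 ≡ 3 (mod 8), (2/787) = -1, so (2/787)^2 = +1.
Reciprocity: 7 ≡ 3 and 787 ≡ 3 (mod 4), so (7/787) = −(787/7).
Reduce top mod 7: now compute (3/7).
Reciprocity: 3 ≡ 3 and 7 ≡ 3 (mod 4), so (3/7) = −(7/3).
Reduce top mod 3: now compute (1/3).
Reached (1/3) = 1. Collecting the sign flips along the way, the symbol is +1.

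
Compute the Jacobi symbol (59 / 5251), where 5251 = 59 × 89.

0

Reciprocity: 59 ≡ 3 and 5251 ≡ 3 (mod 4), so (59/5251) = −(5251/59).
Reduce top mod 59: now compute (0/59).
Top reduces to 0: gcd > 1, so the symbol is 0.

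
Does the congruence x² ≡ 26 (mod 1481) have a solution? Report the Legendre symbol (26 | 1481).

1

Pull out 2: since 1481 ≡ 1 (mod 8), (2/1481) = +1.
Reciprocity: 13 ≡ 1 and 1481 ≡ 1 (mod 4), so (13/1481) = +(1481/13).
Reduce top mod 13: now compute (12/13).
Pull out 2^2: since 13 ≡ 5 (mod 8), (2/13) = -1, so (2/13)^2 = +1.
Reciprocity: 3 ≡ 3 and 13 ≡ 1 (mod 4), so (3/13) = +(13/3).
Reduce top mod 3: now compute (1/3).
Reached (1/3) = 1. Collecting the sign flips along the way, the symbol is +1.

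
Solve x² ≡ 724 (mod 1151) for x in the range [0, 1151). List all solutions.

279, 872

Since 1151 ≡ 3 (mod 4), a square root of 724 is 724^((1151+1)/4) = 724^288 mod 1151.
Repeated squaring: 724^2≡471, 724^4≡849, 724^8≡275, 724^16≡810, 724^32≡30, 724^64≡900, 724^128≡847, 724^256≡336 (mod 1151).
724^288 = 724^(256+32) ≡ 872 (mod 1151).
Check: 872² = 760384 ≡ 724 (mod 1151). The two roots are 279 and 872.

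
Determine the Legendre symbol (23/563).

Reciprocity: 23 ≡ 3 and 563 ≡ 3 (mod 4), so (23/563) = −(563/23).
Reduce top mod 23: now compute (11/23).
Reciprocity: 11 ≡ 3 and 23 ≡ 3 (mod 4), so (11/23) = −(23/11).
Reduce top mod 11: now compute (1/11).
Reached (1/11) = 1. Collecting the sign flips along the way, the symbol is +1.

1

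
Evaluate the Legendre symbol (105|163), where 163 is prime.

Euler's criterion: (105/163) ≡ 105^81 (mod 163).
105^2 ≡ 104 (mod 163)
105^4 ≡ 58 (mod 163)
105^8 ≡ 104 (mod 163)
105^16 ≡ 58 (mod 163)
105^32 ≡ 104 (mod 163)
105^64 ≡ 58 (mod 163)
105^81 = 105^(64+16+1) ≡ 162 (mod 163).
Result is 162 ≡ −1, so (105/163) = −1.

-1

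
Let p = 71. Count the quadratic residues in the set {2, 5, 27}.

(2/71) = +1 → QR.
(5/71) = +1 → QR.
(27/71) = +1 → QR.
Total quadratic residues among the 3: 3.

3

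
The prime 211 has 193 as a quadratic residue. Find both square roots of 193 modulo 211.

68, 143

Since 211 ≡ 3 (mod 4), a square root of 193 is 193^((211+1)/4) = 193^53 mod 211.
Repeated squaring: 193^2≡113, 193^4≡109, 193^8≡65, 193^16≡5, 193^32≡25 (mod 211).
193^53 = 193^(32+16+4+1) ≡ 143 (mod 211).
Check: 143² = 20449 ≡ 193 (mod 211). The two roots are 68 and 143.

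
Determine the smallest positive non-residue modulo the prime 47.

5

(2/47) = +1, so 2 is a residue.
(3/47) = +1, so 3 is a residue.
(4/47) = +1, so 4 is a residue.
(5/47) = −1, so 5 is the smallest positive non-residue mod 47.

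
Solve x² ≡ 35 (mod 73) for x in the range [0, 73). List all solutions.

73 ≡ 1 (mod 4), so we find a root by search.
Trying successive values, 20² = 400 ≡ 35 (mod 73). The other root is 73 − 20 = 53.

20, 53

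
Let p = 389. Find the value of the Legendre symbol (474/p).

1

First reduce: 474 ≡ 85 (mod 389).
Reciprocity: 85 ≡ 1 and 389 ≡ 1 (mod 4), so (85/389) = +(389/85).
Reduce top mod 85: now compute (49/85).
Reciprocity: 49 ≡ 1 and 85 ≡ 1 (mod 4), so (49/85) = +(85/49).
Reduce top mod 49: now compute (36/49).
Pull out 2^2: since 49 ≡ 1 (mod 8), (2/49) = +1, so (2/49)^2 = +1.
Reciprocity: 9 ≡ 1 and 49 ≡ 1 (mod 4), so (9/49) = +(49/9).
Reduce top mod 9: now compute (4/9).
Pull out 2^2: since 9 ≡ 1 (mod 8), (2/9) = +1, so (2/9)^2 = +1.
Reached (1/9) = 1. Collecting the sign flips along the way, the symbol is +1.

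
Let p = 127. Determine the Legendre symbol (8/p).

Euler's criterion: (8/127) ≡ 8^63 (mod 127).
8^2 ≡ 64 (mod 127)
8^4 ≡ 32 (mod 127)
8^8 ≡ 8 (mod 127)
8^16 ≡ 64 (mod 127)
8^32 ≡ 32 (mod 127)
8^63 = 8^(32+16+8+4+2+1) ≡ 1 (mod 127).
Result is 1, so (8/127) = 1.

1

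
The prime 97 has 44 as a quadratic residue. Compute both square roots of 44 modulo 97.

97 ≡ 1 (mod 4), so we find a root by search.
Trying successive values, 23² = 529 ≡ 44 (mod 97). The other root is 97 − 23 = 74.

23, 74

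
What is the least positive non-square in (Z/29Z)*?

(2/29) = −1, so 2 is the smallest positive non-residue mod 29.

2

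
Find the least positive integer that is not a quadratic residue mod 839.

(2/839) = +1, so 2 is a residue.
(3/839) = +1, so 3 is a residue.
(4/839) = +1, so 4 is a residue.
(5/839) = +1, so 5 is a residue.
(6/839) = +1, so 6 is a residue.
(7/839) = +1, so 7 is a residue.
(8/839) = +1, so 8 is a residue.
(9/839) = +1, so 9 is a residue.
(10/839) = +1, so 10 is a residue.
(11/839) = −1, so 11 is the smallest positive non-residue mod 839.

11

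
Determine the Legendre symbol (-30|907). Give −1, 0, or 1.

First reduce: -30 ≡ 877 (mod 907).
Reciprocity: 877 ≡ 1 and 907 ≡ 3 (mod 4), so (877/907) = +(907/877).
Reduce top mod 877: now compute (30/877).
Pull out 2: since 877 ≡ 5 (mod 8), (2/877) = -1.
Reciprocity: 15 ≡ 3 and 877 ≡ 1 (mod 4), so (15/877) = +(877/15).
Reduce top mod 15: now compute (7/15).
Reciprocity: 7 ≡ 3 and 15 ≡ 3 (mod 4), so (7/15) = −(15/7).
Reduce top mod 7: now compute (1/7).
Reached (1/7) = 1. Collecting the sign flips along the way, the symbol is +1.

1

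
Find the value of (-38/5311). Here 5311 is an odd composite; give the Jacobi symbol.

First reduce: -38 ≡ 5273 (mod 5311).
Reciprocity: 5273 ≡ 1 and 5311 ≡ 3 (mod 4), so (5273/5311) = +(5311/5273).
Reduce top mod 5273: now compute (38/5273).
Pull out 2: since 5273 ≡ 1 (mod 8), (2/5273) = +1.
Reciprocity: 19 ≡ 3 and 5273 ≡ 1 (mod 4), so (19/5273) = +(5273/19).
Reduce top mod 19: now compute (10/19).
Pull out 2: since 19 ≡ 3 (mod 8), (2/19) = -1.
Reciprocity: 5 ≡ 1 and 19 ≡ 3 (mod 4), so (5/19) = +(19/5).
Reduce top mod 5: now compute (4/5).
Pull out 2^2: since 5 ≡ 5 (mod 8), (2/5) = -1, so (2/5)^2 = +1.
Reached (1/5) = 1. Collecting the sign flips along the way, the symbol is -1.

-1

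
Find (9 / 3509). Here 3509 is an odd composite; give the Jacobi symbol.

Reciprocity: 9 ≡ 1 and 3509 ≡ 1 (mod 4), so (9/3509) = +(3509/9).
Reduce top mod 9: now compute (8/9).
Pull out 2^3: since 9 ≡ 1 (mod 8), (2/9) = +1, so (2/9)^3 = +1.
Reached (1/9) = 1. Collecting the sign flips along the way, the symbol is +1.

1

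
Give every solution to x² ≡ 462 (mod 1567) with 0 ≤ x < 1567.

533, 1034

Since 1567 ≡ 3 (mod 4), a square root of 462 is 462^((1567+1)/4) = 462^392 mod 1567.
Repeated squaring: 462^2≡332, 462^4≡534, 462^8≡1529, 462^16≡1444, 462^32≡1026, 462^64≡1219, 462^128≡445, 462^256≡583 (mod 1567).
462^392 = 462^(256+128+8) ≡ 1034 (mod 1567).
Check: 1034² = 1069156 ≡ 462 (mod 1567). The two roots are 533 and 1034.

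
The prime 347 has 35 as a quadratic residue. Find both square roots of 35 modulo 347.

Since 347 ≡ 3 (mod 4), a square root of 35 is 35^((347+1)/4) = 35^87 mod 347.
Repeated squaring: 35^2≡184, 35^4≡197, 35^8≡292, 35^16≡249, 35^32≡235, 35^64≡52 (mod 347).
35^87 = 35^(64+16+4+2+1) ≡ 27 (mod 347).
Check: 27² = 729 ≡ 35 (mod 347). The two roots are 27 and 320.

27, 320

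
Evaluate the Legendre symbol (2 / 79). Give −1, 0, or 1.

1

Pull out 2: since 79 ≡ 7 (mod 8), (2/79) = +1.
Reached (1/79) = 1. Collecting the sign flips along the way, the symbol is +1.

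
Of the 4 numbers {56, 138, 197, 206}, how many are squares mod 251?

(56/251) = -1 → non-residue.
(138/251) = -1 → non-residue.
(197/251) = +1 → QR.
(206/251) = -1 → non-residue.
Total quadratic residues among the 4: 1.

1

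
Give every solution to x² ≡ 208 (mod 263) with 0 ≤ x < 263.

Since 263 ≡ 3 (mod 4), a square root of 208 is 208^((263+1)/4) = 208^66 mod 263.
Repeated squaring: 208^2≡132, 208^4≡66, 208^8≡148, 208^16≡75, 208^32≡102, 208^64≡147 (mod 263).
208^66 = 208^(64+2) ≡ 205 (mod 263).
Check: 205² = 42025 ≡ 208 (mod 263). The two roots are 58 and 205.

58, 205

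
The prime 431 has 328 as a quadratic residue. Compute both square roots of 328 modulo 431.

Since 431 ≡ 3 (mod 4), a square root of 328 is 328^((431+1)/4) = 328^108 mod 431.
Repeated squaring: 328^2≡265, 328^4≡403, 328^8≡353, 328^16≡50, 328^32≡345, 328^64≡69 (mod 431).
328^108 = 328^(64+32+8+4) ≡ 314 (mod 431).
Check: 314² = 98596 ≡ 328 (mod 431). The two roots are 117 and 314.

117, 314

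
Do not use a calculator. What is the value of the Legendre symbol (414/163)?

1

First reduce: 414 ≡ 88 (mod 163).
Pull out 2^3: since 163 ≡ 3 (mod 8), (2/163) = -1, so (2/163)^3 = -1.
Reciprocity: 11 ≡ 3 and 163 ≡ 3 (mod 4), so (11/163) = −(163/11).
Reduce top mod 11: now compute (9/11).
Reciprocity: 9 ≡ 1 and 11 ≡ 3 (mod 4), so (9/11) = +(11/9).
Reduce top mod 9: now compute (2/9).
Pull out 2: since 9 ≡ 1 (mod 8), (2/9) = +1.
Reached (1/9) = 1. Collecting the sign flips along the way, the symbol is +1.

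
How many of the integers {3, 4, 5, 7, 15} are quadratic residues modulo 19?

(3/19) = -1 → non-residue.
(4/19) = +1 → QR.
(5/19) = +1 → QR.
(7/19) = +1 → QR.
(15/19) = -1 → non-residue.
Total quadratic residues among the 5: 3.

3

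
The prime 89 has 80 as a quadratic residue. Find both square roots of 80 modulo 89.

13, 76

89 ≡ 1 (mod 4), so we find a root by search.
Trying successive values, 13² = 169 ≡ 80 (mod 89). The other root is 89 − 13 = 76.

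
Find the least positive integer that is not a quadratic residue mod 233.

(2/233) = +1, so 2 is a residue.
(3/233) = −1, so 3 is the smallest positive non-residue mod 233.

3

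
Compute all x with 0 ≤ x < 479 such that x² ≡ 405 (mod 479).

Since 479 ≡ 3 (mod 4), a square root of 405 is 405^((479+1)/4) = 405^120 mod 479.
Repeated squaring: 405^2≡207, 405^4≡218, 405^8≡103, 405^16≡71, 405^32≡251, 405^64≡252 (mod 479).
405^120 = 405^(64+32+16+8) ≡ 198 (mod 479).
Check: 198² = 39204 ≡ 405 (mod 479). The two roots are 198 and 281.

198, 281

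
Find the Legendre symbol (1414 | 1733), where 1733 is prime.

Pull out 2: since 1733 ≡ 5 (mod 8), (2/1733) = -1.
Reciprocity: 707 ≡ 3 and 1733 ≡ 1 (mod 4), so (707/1733) = +(1733/707).
Reduce top mod 707: now compute (319/707).
Reciprocity: 319 ≡ 3 and 707 ≡ 3 (mod 4), so (319/707) = −(707/319).
Reduce top mod 319: now compute (69/319).
Reciprocity: 69 ≡ 1 and 319 ≡ 3 (mod 4), so (69/319) = +(319/69).
Reduce top mod 69: now compute (43/69).
Reciprocity: 43 ≡ 3 and 69 ≡ 1 (mod 4), so (43/69) = +(69/43).
Reduce top mod 43: now compute (26/43).
Pull out 2: since 43 ≡ 3 (mod 8), (2/43) = -1.
Reciprocity: 13 ≡ 1 and 43 ≡ 3 (mod 4), so (13/43) = +(43/13).
Reduce top mod 13: now compute (4/13).
Pull out 2^2: since 13 ≡ 5 (mod 8), (2/13) = -1, so (2/13)^2 = +1.
Reached (1/13) = 1. Collecting the sign flips along the way, the symbol is -1.

-1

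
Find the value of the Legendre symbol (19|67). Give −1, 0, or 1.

1

Reciprocity: 19 ≡ 3 and 67 ≡ 3 (mod 4), so (19/67) = −(67/19).
Reduce top mod 19: now compute (10/19).
Pull out 2: since 19 ≡ 3 (mod 8), (2/19) = -1.
Reciprocity: 5 ≡ 1 and 19 ≡ 3 (mod 4), so (5/19) = +(19/5).
Reduce top mod 5: now compute (4/5).
Pull out 2^2: since 5 ≡ 5 (mod 8), (2/5) = -1, so (2/5)^2 = +1.
Reached (1/5) = 1. Collecting the sign flips along the way, the symbol is +1.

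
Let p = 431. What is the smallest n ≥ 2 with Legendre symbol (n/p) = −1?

(2/431) = +1, so 2 is a residue.
(3/431) = +1, so 3 is a residue.
(4/431) = +1, so 4 is a residue.
(5/431) = +1, so 5 is a residue.
(6/431) = +1, so 6 is a residue.
(7/431) = −1, so 7 is the smallest positive non-residue mod 431.

7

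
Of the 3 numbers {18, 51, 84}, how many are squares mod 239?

(18/239) = +1 → QR.
(51/239) = +1 → QR.
(84/239) = -1 → non-residue.
Total quadratic residues among the 3: 2.

2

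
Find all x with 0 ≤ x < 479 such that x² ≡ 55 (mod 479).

161, 318

Since 479 ≡ 3 (mod 4), a square root of 55 is 55^((479+1)/4) = 55^120 mod 479.
Repeated squaring: 55^2≡151, 55^4≡288, 55^8≡77, 55^16≡181, 55^32≡189, 55^64≡275 (mod 479).
55^120 = 55^(64+32+16+8) ≡ 161 (mod 479).
Check: 161² = 25921 ≡ 55 (mod 479). The two roots are 161 and 318.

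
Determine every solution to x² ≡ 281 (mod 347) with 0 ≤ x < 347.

Since 347 ≡ 3 (mod 4), a square root of 281 is 281^((347+1)/4) = 281^87 mod 347.
Repeated squaring: 281^2≡192, 281^4≡82, 281^8≡131, 281^16≡158, 281^32≡327, 281^64≡53 (mod 347).
281^87 = 281^(64+16+4+2+1) ≡ 119 (mod 347).
Check: 119² = 14161 ≡ 281 (mod 347). The two roots are 119 and 228.

119, 228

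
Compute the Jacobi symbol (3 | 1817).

Reciprocity: 3 ≡ 3 and 1817 ≡ 1 (mod 4), so (3/1817) = +(1817/3).
Reduce top mod 3: now compute (2/3).
Pull out 2: since 3 ≡ 3 (mod 8), (2/3) = -1.
Reached (1/3) = 1. Collecting the sign flips along the way, the symbol is -1.

-1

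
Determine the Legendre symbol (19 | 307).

1

Euler's criterion: (19/307) ≡ 19^153 (mod 307).
19^2 ≡ 54 (mod 307)
19^4 ≡ 153 (mod 307)
19^8 ≡ 77 (mod 307)
19^16 ≡ 96 (mod 307)
19^32 ≡ 6 (mod 307)
19^64 ≡ 36 (mod 307)
19^128 ≡ 68 (mod 307)
19^153 = 19^(128+16+8+1) ≡ 1 (mod 307).
Result is 1, so (19/307) = 1.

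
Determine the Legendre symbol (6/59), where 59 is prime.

-1

Euler's criterion: (6/59) ≡ 6^29 (mod 59).
6^2 ≡ 36 (mod 59)
6^4 ≡ 57 (mod 59)
6^8 ≡ 4 (mod 59)
6^16 ≡ 16 (mod 59)
6^29 = 6^(16+8+4+1) ≡ 58 (mod 59).
Result is 58 ≡ −1, so (6/59) = −1.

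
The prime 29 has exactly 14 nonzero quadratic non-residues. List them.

2,3,8,10,11,12,14,15,17,18,19,21,26,27

Square k = 1,…,14 (k and 29−k give the same square):
1²=1, 2²=4, 3²=9, 4²=16, 5²=25, 6²≡7, 7²≡20, 8²≡6, 9²≡23, 10²≡13, 11²≡5, 12²≡28, 13²≡24, 14²≡22 (mod 29).
The residues are {1, 4, 5, 6, 7, 9, 13, 16, 20, 22, 23, 24, 25, 28}; the non-residues are the remaining 14 nonzero classes.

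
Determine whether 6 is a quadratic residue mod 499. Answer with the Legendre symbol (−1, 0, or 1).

Euler's criterion: (6/499) ≡ 6^249 (mod 499).
6^2 ≡ 36 (mod 499)
6^4 ≡ 298 (mod 499)
6^8 ≡ 481 (mod 499)
6^16 ≡ 324 (mod 499)
6^32 ≡ 186 (mod 499)
6^64 ≡ 165 (mod 499)
6^128 ≡ 279 (mod 499)
6^249 = 6^(128+64+32+16+8+1) ≡ 1 (mod 499).
Result is 1, so (6/499) = 1.

1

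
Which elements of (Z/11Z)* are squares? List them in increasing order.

1,3,4,5,9

Square k = 1,…,5 (k and 11−k give the same square):
1²=1, 2²=4, 3²=9, 4²≡5, 5²≡3 (mod 11).
So the quadratic residues mod 11 are {1, 3, 4, 5, 9}.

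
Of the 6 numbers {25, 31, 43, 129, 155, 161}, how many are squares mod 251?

(25/251) = +1 → QR.
(31/251) = +1 → QR.
(43/251) = -1 → non-residue.
(129/251) = -1 → non-residue.
(155/251) = +1 → QR.
(161/251) = +1 → QR.
Total quadratic residues among the 6: 4.

4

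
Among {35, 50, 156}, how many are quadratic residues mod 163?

(35/163) = +1 → QR.
(50/163) = -1 → non-residue.
(156/163) = +1 → QR.
Total quadratic residues among the 3: 2.

2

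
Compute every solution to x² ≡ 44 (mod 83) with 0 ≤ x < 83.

Since 83 ≡ 3 (mod 4), a square root of 44 is 44^((83+1)/4) = 44^21 mod 83.
Repeated squaring: 44^2≡27, 44^4≡65, 44^8≡75, 44^16≡64 (mod 83).
44^21 = 44^(16+4+1) ≡ 25 (mod 83).
Check: 25² = 625 ≡ 44 (mod 83). The two roots are 25 and 58.

25, 58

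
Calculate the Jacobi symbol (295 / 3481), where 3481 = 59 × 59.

0

Reciprocity: 295 ≡ 3 and 3481 ≡ 1 (mod 4), so (295/3481) = +(3481/295).
Reduce top mod 295: now compute (236/295).
Pull out 2^2: since 295 ≡ 7 (mod 8), (2/295) = +1, so (2/295)^2 = +1.
Reciprocity: 59 ≡ 3 and 295 ≡ 3 (mod 4), so (59/295) = −(295/59).
Reduce top mod 59: now compute (0/59).
Top reduces to 0: gcd > 1, so the symbol is 0.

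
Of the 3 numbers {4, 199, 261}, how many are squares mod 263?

(4/263) = +1 → QR.
(199/263) = -1 → non-residue.
(261/263) = -1 → non-residue.
Total quadratic residues among the 3: 1.

1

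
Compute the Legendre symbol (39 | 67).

1

Reciprocity: 39 ≡ 3 and 67 ≡ 3 (mod 4), so (39/67) = −(67/39).
Reduce top mod 39: now compute (28/39).
Pull out 2^2: since 39 ≡ 7 (mod 8), (2/39) = +1, so (2/39)^2 = +1.
Reciprocity: 7 ≡ 3 and 39 ≡ 3 (mod 4), so (7/39) = −(39/7).
Reduce top mod 7: now compute (4/7).
Pull out 2^2: since 7 ≡ 7 (mod 8), (2/7) = +1, so (2/7)^2 = +1.
Reached (1/7) = 1. Collecting the sign flips along the way, the symbol is +1.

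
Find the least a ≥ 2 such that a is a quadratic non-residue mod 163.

2

(2/163) = −1, so 2 is the smallest positive non-residue mod 163.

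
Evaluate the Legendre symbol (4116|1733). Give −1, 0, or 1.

First reduce: 4116 ≡ 650 (mod 1733).
Pull out 2: since 1733 ≡ 5 (mod 8), (2/1733) = -1.
Reciprocity: 325 ≡ 1 and 1733 ≡ 1 (mod 4), so (325/1733) = +(1733/325).
Reduce top mod 325: now compute (108/325).
Pull out 2^2: since 325 ≡ 5 (mod 8), (2/325) = -1, so (2/325)^2 = +1.
Reciprocity: 27 ≡ 3 and 325 ≡ 1 (mod 4), so (27/325) = +(325/27).
Reduce top mod 27: now compute (1/27).
Reached (1/27) = 1. Collecting the sign flips along the way, the symbol is -1.

-1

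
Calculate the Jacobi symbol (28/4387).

1

Pull out 2^2: since 4387 ≡ 3 (mod 8), (2/4387) = -1, so (2/4387)^2 = +1.
Reciprocity: 7 ≡ 3 and 4387 ≡ 3 (mod 4), so (7/4387) = −(4387/7).
Reduce top mod 7: now compute (5/7).
Reciprocity: 5 ≡ 1 and 7 ≡ 3 (mod 4), so (5/7) = +(7/5).
Reduce top mod 5: now compute (2/5).
Pull out 2: since 5 ≡ 5 (mod 8), (2/5) = -1.
Reached (1/5) = 1. Collecting the sign flips along the way, the symbol is +1.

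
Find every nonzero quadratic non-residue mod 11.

2, 6, 7, 8, 10

Square k = 1,…,5 (k and 11−k give the same square):
1²=1, 2²=4, 3²=9, 4²≡5, 5²≡3 (mod 11).
The residues are {1, 3, 4, 5, 9}; the non-residues are the remaining 5 nonzero classes.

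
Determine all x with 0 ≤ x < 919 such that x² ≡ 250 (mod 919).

455, 464

Since 919 ≡ 3 (mod 4), a square root of 250 is 250^((919+1)/4) = 250^230 mod 919.
Repeated squaring: 250^2≡8, 250^4≡64, 250^8≡420, 250^16≡871, 250^32≡466, 250^64≡272, 250^128≡464 (mod 919).
250^230 = 250^(128+64+32+4+2) ≡ 464 (mod 919).
Check: 464² = 215296 ≡ 250 (mod 919). The two roots are 455 and 464.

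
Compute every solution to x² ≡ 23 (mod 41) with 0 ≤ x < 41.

8, 33

41 ≡ 1 (mod 4), so we find a root by search.
Trying successive values, 8² = 64 ≡ 23 (mod 41). The other root is 41 − 8 = 33.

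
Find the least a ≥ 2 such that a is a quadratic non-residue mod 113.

3

(2/113) = +1, so 2 is a residue.
(3/113) = −1, so 3 is the smallest positive non-residue mod 113.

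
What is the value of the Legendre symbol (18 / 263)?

1

Euler's criterion: (18/263) ≡ 18^131 (mod 263).
18^2 ≡ 61 (mod 263)
18^4 ≡ 39 (mod 263)
18^8 ≡ 206 (mod 263)
18^16 ≡ 93 (mod 263)
18^32 ≡ 233 (mod 263)
18^64 ≡ 111 (mod 263)
18^128 ≡ 223 (mod 263)
18^131 = 18^(128+2+1) ≡ 1 (mod 263).
Result is 1, so (18/263) = 1.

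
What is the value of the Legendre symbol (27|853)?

1

Euler's criterion: (27/853) ≡ 27^426 (mod 853).
27^2 ≡ 729 (mod 853)
27^4 ≡ 22 (mod 853)
27^8 ≡ 484 (mod 853)
27^16 ≡ 534 (mod 853)
27^32 ≡ 254 (mod 853)
27^64 ≡ 541 (mod 853)
27^128 ≡ 102 (mod 853)
27^256 ≡ 168 (mod 853)
27^426 = 27^(256+128+32+8+2) ≡ 1 (mod 853).
Result is 1, so (27/853) = 1.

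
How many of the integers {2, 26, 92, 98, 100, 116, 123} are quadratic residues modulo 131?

(2/131) = -1 → non-residue.
(26/131) = -1 → non-residue.
(92/131) = -1 → non-residue.
(98/131) = -1 → non-residue.
(100/131) = +1 → QR.
(116/131) = -1 → non-residue.
(123/131) = +1 → QR.
Total quadratic residues among the 7: 2.

2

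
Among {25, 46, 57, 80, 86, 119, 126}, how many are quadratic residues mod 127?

1

(25/127) = +1 → QR.
(46/127) = -1 → non-residue.
(57/127) = -1 → non-residue.
(80/127) = -1 → non-residue.
(86/127) = -1 → non-residue.
(119/127) = -1 → non-residue.
(126/127) = -1 → non-residue.
Total quadratic residues among the 7: 1.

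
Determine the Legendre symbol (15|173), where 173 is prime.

Euler's criterion: (15/173) ≡ 15^86 (mod 173).
15^2 ≡ 52 (mod 173)
15^4 ≡ 109 (mod 173)
15^8 ≡ 117 (mod 173)
15^16 ≡ 22 (mod 173)
15^32 ≡ 138 (mod 173)
15^64 ≡ 14 (mod 173)
15^86 = 15^(64+16+4+2) ≡ 1 (mod 173).
Result is 1, so (15/173) = 1.

1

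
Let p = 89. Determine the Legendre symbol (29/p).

Reciprocity: 29 ≡ 1 and 89 ≡ 1 (mod 4), so (29/89) = +(89/29).
Reduce top mod 29: now compute (2/29).
Pull out 2: since 29 ≡ 5 (mod 8), (2/29) = -1.
Reached (1/29) = 1. Collecting the sign flips along the way, the symbol is -1.

-1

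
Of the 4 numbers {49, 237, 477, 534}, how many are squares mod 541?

(49/541) = +1 → QR.
(237/541) = +1 → QR.
(477/541) = +1 → QR.
(534/541) = +1 → QR.
Total quadratic residues among the 4: 4.

4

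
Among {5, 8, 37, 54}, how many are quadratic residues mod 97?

2

(5/97) = -1 → non-residue.
(8/97) = +1 → QR.
(37/97) = -1 → non-residue.
(54/97) = +1 → QR.
Total quadratic residues among the 4: 2.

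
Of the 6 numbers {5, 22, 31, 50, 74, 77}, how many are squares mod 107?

0

(5/107) = -1 → non-residue.
(22/107) = -1 → non-residue.
(31/107) = -1 → non-residue.
(50/107) = -1 → non-residue.
(74/107) = -1 → non-residue.
(77/107) = -1 → non-residue.
Total quadratic residues among the 6: 0.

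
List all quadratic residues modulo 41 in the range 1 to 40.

Square k = 1,…,20 (k and 41−k give the same square):
1²=1, 2²=4, 3²=9, 4²=16, 5²=25, 6²=36, 7²≡8, 8²≡23, 9²≡40, 10²≡18, 11²≡39, 12²≡21, 13²≡5, 14²≡32, 15²≡20, 16²≡10, 17²≡2, 18²≡37, 19²≡33, 20²≡31 (mod 41).
So the quadratic residues mod 41 are {1, 2, 4, 5, 8, 9, 10, 16, 18, 20, 21, 23, 25, 31, 32, 33, 36, 37, 39, 40}.

1,2,4,5,8,9,10,16,18,20,21,23,25,31,32,33,36,37,39,40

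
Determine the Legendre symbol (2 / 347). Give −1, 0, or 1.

-1

Euler's criterion: (2/347) ≡ 2^173 (mod 347).
2^2 ≡ 4 (mod 347)
2^4 ≡ 16 (mod 347)
2^8 ≡ 256 (mod 347)
2^16 ≡ 300 (mod 347)
2^32 ≡ 127 (mod 347)
2^64 ≡ 167 (mod 347)
2^128 ≡ 129 (mod 347)
2^173 = 2^(128+32+8+4+1) ≡ 346 (mod 347).
Result is 346 ≡ −1, so (2/347) = −1.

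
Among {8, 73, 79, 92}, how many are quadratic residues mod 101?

(8/101) = -1 → non-residue.
(73/101) = -1 → non-residue.
(79/101) = +1 → QR.
(92/101) = +1 → QR.
Total quadratic residues among the 4: 2.

2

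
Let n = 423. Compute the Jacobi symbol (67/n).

Reciprocity: 67 ≡ 3 and 423 ≡ 3 (mod 4), so (67/423) = −(423/67).
Reduce top mod 67: now compute (21/67).
Reciprocity: 21 ≡ 1 and 67 ≡ 3 (mod 4), so (21/67) = +(67/21).
Reduce top mod 21: now compute (4/21).
Pull out 2^2: since 21 ≡ 5 (mod 8), (2/21) = -1, so (2/21)^2 = +1.
Reached (1/21) = 1. Collecting the sign flips along the way, the symbol is -1.

-1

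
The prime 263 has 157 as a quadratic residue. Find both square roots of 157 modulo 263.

Since 263 ≡ 3 (mod 4), a square root of 157 is 157^((263+1)/4) = 157^66 mod 263.
Repeated squaring: 157^2≡190, 157^4≡69, 157^8≡27, 157^16≡203, 157^32≡181, 157^64≡149 (mod 263).
157^66 = 157^(64+2) ≡ 169 (mod 263).
Check: 169² = 28561 ≡ 157 (mod 263). The two roots are 94 and 169.

94, 169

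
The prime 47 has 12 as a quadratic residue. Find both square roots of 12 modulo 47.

Since 47 ≡ 3 (mod 4), a square root of 12 is 12^((47+1)/4) = 12^12 mod 47.
Repeated squaring: 12^2≡3, 12^4≡9, 12^8≡34 (mod 47).
12^12 = 12^(8+4) ≡ 24 (mod 47).
Check: 24² = 576 ≡ 12 (mod 47). The two roots are 23 and 24.

23, 24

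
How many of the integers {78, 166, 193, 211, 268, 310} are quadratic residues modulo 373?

1

(78/373) = -1 → non-residue.
(166/373) = -1 → non-residue.
(193/373) = -1 → non-residue.
(211/373) = -1 → non-residue.
(268/373) = -1 → non-residue.
(310/373) = +1 → QR.
Total quadratic residues among the 6: 1.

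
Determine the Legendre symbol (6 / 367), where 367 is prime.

-1

Euler's criterion: (6/367) ≡ 6^183 (mod 367).
6^2 ≡ 36 (mod 367)
6^4 ≡ 195 (mod 367)
6^8 ≡ 224 (mod 367)
6^16 ≡ 264 (mod 367)
6^32 ≡ 333 (mod 367)
6^64 ≡ 55 (mod 367)
6^128 ≡ 89 (mod 367)
6^183 = 6^(128+32+16+4+2+1) ≡ 366 (mod 367).
Result is 366 ≡ −1, so (6/367) = −1.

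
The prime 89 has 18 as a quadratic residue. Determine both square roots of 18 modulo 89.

14, 75

89 ≡ 1 (mod 4), so we find a root by search.
Trying successive values, 14² = 196 ≡ 18 (mod 89). The other root is 89 − 14 = 75.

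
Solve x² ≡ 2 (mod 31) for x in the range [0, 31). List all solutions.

8, 23

Since 31 ≡ 3 (mod 4), a square root of 2 is 2^((31+1)/4) = 2^8 mod 31.
Repeated squaring: 2^2≡4, 2^4≡16, 2^8≡8 (mod 31).
2^8 = 2^(8) ≡ 8 (mod 31).
Check: 8² = 64 ≡ 2 (mod 31). The two roots are 8 and 23.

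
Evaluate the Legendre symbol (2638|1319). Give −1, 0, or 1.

0

First reduce: 2638 ≡ 0 (mod 1319).
Top reduces to 0: gcd > 1, so the symbol is 0.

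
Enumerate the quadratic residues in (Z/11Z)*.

1,3,4,5,9

Square k = 1,…,5 (k and 11−k give the same square):
1²=1, 2²=4, 3²=9, 4²≡5, 5²≡3 (mod 11).
So the quadratic residues mod 11 are {1, 3, 4, 5, 9}.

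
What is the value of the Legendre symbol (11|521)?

1

Reciprocity: 11 ≡ 3 and 521 ≡ 1 (mod 4), so (11/521) = +(521/11).
Reduce top mod 11: now compute (4/11).
Pull out 2^2: since 11 ≡ 3 (mod 8), (2/11) = -1, so (2/11)^2 = +1.
Reached (1/11) = 1. Collecting the sign flips along the way, the symbol is +1.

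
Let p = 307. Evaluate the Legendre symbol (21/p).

-1

Reciprocity: 21 ≡ 1 and 307 ≡ 3 (mod 4), so (21/307) = +(307/21).
Reduce top mod 21: now compute (13/21).
Reciprocity: 13 ≡ 1 and 21 ≡ 1 (mod 4), so (13/21) = +(21/13).
Reduce top mod 13: now compute (8/13).
Pull out 2^3: since 13 ≡ 5 (mod 8), (2/13) = -1, so (2/13)^3 = -1.
Reached (1/13) = 1. Collecting the sign flips along the way, the symbol is -1.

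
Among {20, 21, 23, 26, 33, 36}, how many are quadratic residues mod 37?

(20/37) = -1 → non-residue.
(21/37) = +1 → QR.
(23/37) = -1 → non-residue.
(26/37) = +1 → QR.
(33/37) = +1 → QR.
(36/37) = +1 → QR.
Total quadratic residues among the 6: 4.

4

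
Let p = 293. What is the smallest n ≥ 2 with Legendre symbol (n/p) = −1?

2

(2/293) = −1, so 2 is the smallest positive non-residue mod 293.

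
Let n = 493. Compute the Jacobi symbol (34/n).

Pull out 2: since 493 ≡ 5 (mod 8), (2/493) = -1.
Reciprocity: 17 ≡ 1 and 493 ≡ 1 (mod 4), so (17/493) = +(493/17).
Reduce top mod 17: now compute (0/17).
Top reduces to 0: gcd > 1, so the symbol is 0.

0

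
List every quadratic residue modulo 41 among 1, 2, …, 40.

1 2 4 5 8 9 10 16 18 20 21 23 25 31 32 33 36 37 39 40

Square k = 1,…,20 (k and 41−k give the same square):
1²=1, 2²=4, 3²=9, 4²=16, 5²=25, 6²=36, 7²≡8, 8²≡23, 9²≡40, 10²≡18, 11²≡39, 12²≡21, 13²≡5, 14²≡32, 15²≡20, 16²≡10, 17²≡2, 18²≡37, 19²≡33, 20²≡31 (mod 41).
So the quadratic residues mod 41 are {1, 2, 4, 5, 8, 9, 10, 16, 18, 20, 21, 23, 25, 31, 32, 33, 36, 37, 39, 40}.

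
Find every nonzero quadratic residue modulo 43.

1,4,6,9,10,11,13,14,15,16,17,21,23,24,25,31,35,36,38,40,41

Square k = 1,…,21 (k and 43−k give the same square):
1²=1, 2²=4, 3²=9, 4²=16, 5²=25, 6²=36, 7²≡6, 8²≡21, 9²≡38, 10²≡14, 11²≡35, 12²≡15, 13²≡40, 14²≡24, 15²≡10, 16²≡41, 17²≡31, 18²≡23, 19²≡17, 20²≡13, 21²≡11 (mod 43).
So the quadratic residues mod 43 are {1, 4, 6, 9, 10, 11, 13, 14, 15, 16, 17, 21, 23, 24, 25, 31, 35, 36, 38, 40, 41}.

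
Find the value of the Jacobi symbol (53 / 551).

-1

Reciprocity: 53 ≡ 1 and 551 ≡ 3 (mod 4), so (53/551) = +(551/53).
Reduce top mod 53: now compute (21/53).
Reciprocity: 21 ≡ 1 and 53 ≡ 1 (mod 4), so (21/53) = +(53/21).
Reduce top mod 21: now compute (11/21).
Reciprocity: 11 ≡ 3 and 21 ≡ 1 (mod 4), so (11/21) = +(21/11).
Reduce top mod 11: now compute (10/11).
Pull out 2: since 11 ≡ 3 (mod 8), (2/11) = -1.
Reciprocity: 5 ≡ 1 and 11 ≡ 3 (mod 4), so (5/11) = +(11/5).
Reduce top mod 5: now compute (1/5).
Reached (1/5) = 1. Collecting the sign flips along the way, the symbol is -1.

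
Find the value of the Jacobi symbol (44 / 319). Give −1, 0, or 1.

0

Pull out 2^2: since 319 ≡ 7 (mod 8), (2/319) = +1, so (2/319)^2 = +1.
Reciprocity: 11 ≡ 3 and 319 ≡ 3 (mod 4), so (11/319) = −(319/11).
Reduce top mod 11: now compute (0/11).
Top reduces to 0: gcd > 1, so the symbol is 0.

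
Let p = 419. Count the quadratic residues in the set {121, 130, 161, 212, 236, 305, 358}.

(121/419) = +1 → QR.
(130/419) = -1 → non-residue.
(161/419) = +1 → QR.
(212/419) = -1 → non-residue.
(236/419) = +1 → QR.
(305/419) = -1 → non-residue.
(358/419) = +1 → QR.
Total quadratic residues among the 7: 4.

4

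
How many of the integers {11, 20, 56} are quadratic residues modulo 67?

1

(11/67) = -1 → non-residue.
(20/67) = -1 → non-residue.
(56/67) = +1 → QR.
Total quadratic residues among the 3: 1.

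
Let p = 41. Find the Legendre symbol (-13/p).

Euler's criterion: (-13/41) ≡ 28^20 (mod 41).
28^2 ≡ 5 (mod 41)
28^4 ≡ 25 (mod 41)
28^8 ≡ 10 (mod 41)
28^16 ≡ 18 (mod 41)
28^20 = 28^(16+4) ≡ 40 (mod 41).
Result is 40 ≡ −1, so (-13/41) = −1.

-1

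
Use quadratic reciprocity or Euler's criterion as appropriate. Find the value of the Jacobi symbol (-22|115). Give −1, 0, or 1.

-1

First reduce: -22 ≡ 93 (mod 115).
Reciprocity: 93 ≡ 1 and 115 ≡ 3 (mod 4), so (93/115) = +(115/93).
Reduce top mod 93: now compute (22/93).
Pull out 2: since 93 ≡ 5 (mod 8), (2/93) = -1.
Reciprocity: 11 ≡ 3 and 93 ≡ 1 (mod 4), so (11/93) = +(93/11).
Reduce top mod 11: now compute (5/11).
Reciprocity: 5 ≡ 1 and 11 ≡ 3 (mod 4), so (5/11) = +(11/5).
Reduce top mod 5: now compute (1/5).
Reached (1/5) = 1. Collecting the sign flips along the way, the symbol is -1.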